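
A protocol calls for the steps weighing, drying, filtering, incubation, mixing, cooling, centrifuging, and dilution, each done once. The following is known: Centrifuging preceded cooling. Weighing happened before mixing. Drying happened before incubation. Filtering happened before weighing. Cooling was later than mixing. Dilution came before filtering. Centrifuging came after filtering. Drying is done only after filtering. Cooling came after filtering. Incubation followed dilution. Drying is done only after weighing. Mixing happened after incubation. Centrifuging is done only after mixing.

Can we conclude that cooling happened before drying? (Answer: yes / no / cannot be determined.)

no

Tracing the constraints gives drying → incubation → mixing → cooling, so drying must come before cooling.
That means cooling cannot be before drying.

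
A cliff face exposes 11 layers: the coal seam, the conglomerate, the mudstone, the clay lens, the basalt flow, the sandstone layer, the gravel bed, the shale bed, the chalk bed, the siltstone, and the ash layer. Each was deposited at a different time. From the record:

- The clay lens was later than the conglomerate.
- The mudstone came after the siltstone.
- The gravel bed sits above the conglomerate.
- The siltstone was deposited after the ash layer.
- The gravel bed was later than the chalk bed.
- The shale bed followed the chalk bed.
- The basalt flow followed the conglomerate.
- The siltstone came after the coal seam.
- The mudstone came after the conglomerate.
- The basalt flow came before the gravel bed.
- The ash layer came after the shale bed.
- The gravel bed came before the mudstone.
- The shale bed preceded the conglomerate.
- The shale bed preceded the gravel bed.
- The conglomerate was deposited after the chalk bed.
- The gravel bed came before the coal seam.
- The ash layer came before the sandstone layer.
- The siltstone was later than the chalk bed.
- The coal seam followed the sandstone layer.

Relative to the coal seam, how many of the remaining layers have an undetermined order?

Forced before the coal seam: the ash layer, the basalt flow, the chalk bed, the conglomerate, the gravel bed, the sandstone layer, and the shale bed; forced after the coal seam: the mudstone and the siltstone.
That leaves the clay lens with no forced order relative to the coal seam — 1.

1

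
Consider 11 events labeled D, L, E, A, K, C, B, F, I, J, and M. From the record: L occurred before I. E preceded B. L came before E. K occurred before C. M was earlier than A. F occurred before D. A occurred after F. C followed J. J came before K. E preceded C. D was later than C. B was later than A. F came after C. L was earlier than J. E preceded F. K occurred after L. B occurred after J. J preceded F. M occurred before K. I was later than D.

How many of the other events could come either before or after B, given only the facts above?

2

Forced before B: A, C, E, F, J, K, L, and M.
That leaves D and I with no forced order relative to B — 2.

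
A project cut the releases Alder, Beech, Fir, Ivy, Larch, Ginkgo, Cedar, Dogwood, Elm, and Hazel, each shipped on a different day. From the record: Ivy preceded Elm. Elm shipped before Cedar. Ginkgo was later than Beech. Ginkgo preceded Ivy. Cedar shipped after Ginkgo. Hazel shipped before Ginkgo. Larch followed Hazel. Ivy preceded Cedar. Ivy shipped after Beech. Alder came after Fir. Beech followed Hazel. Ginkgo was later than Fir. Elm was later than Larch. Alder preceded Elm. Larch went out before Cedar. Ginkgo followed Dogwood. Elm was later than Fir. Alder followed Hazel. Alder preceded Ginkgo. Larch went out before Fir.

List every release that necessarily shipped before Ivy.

Alder, Beech, Dogwood, Fir, Ginkgo, Hazel, Larch

Directly stated before Ivy: Beech and Ginkgo.
Alder reaches Ivy via Alder → Ginkgo → Ivy.
Dogwood reaches Ivy via Dogwood → Ginkgo → Ivy.
Fir reaches Ivy via Fir → Ginkgo → Ivy.
Likewise Hazel and Larch each reach Ivy by chaining the stated constraints.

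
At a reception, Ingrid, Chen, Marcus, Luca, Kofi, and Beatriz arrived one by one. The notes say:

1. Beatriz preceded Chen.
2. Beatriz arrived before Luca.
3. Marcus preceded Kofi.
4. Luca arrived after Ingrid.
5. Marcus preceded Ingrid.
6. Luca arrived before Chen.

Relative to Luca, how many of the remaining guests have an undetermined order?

Forced before Luca: Beatriz, Ingrid, and Marcus; forced after Luca: Chen.
That leaves Kofi with no forced order relative to Luca — 1.

1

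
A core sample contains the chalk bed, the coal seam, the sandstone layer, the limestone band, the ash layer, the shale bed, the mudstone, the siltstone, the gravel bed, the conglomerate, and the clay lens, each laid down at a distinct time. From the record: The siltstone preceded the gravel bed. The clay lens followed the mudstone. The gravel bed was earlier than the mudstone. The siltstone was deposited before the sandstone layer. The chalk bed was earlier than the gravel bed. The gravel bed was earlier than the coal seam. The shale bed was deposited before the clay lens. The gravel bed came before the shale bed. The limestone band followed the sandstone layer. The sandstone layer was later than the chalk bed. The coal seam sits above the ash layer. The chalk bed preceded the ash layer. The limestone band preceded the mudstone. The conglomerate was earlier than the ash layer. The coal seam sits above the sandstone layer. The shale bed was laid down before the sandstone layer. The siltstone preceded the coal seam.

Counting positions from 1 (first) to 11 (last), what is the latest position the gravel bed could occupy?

5

The gravel bed must come before the clay lens, the coal seam, the limestone band, the mudstone, the sandstone layer, and the shale bed — 6 layers forced after it.
Everything else can be placed before the gravel bed in some valid order, so the gravel bed can sit as late as position 11 − 6 = 5.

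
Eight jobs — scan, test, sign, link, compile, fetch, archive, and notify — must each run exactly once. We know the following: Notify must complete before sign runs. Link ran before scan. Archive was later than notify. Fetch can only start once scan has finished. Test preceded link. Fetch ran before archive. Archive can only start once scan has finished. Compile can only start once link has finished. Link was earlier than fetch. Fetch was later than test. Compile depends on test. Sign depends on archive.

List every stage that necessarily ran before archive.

Directly stated before archive: fetch, notify, and scan.
Link reaches archive via link → scan → archive.
Test reaches archive via test → fetch → archive.
No chain forces sign (or any of the others) ahead of archive.

fetch, link, notify, scan, test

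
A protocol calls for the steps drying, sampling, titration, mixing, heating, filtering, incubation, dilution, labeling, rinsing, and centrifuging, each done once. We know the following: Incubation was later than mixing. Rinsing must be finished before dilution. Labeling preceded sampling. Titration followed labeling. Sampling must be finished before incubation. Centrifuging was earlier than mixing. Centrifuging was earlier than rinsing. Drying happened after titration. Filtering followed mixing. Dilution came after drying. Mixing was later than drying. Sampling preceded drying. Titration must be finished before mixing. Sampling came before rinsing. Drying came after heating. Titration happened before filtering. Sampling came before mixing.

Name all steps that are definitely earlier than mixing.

Directly stated before mixing: centrifuging, drying, sampling, and titration.
Heating reaches mixing via heating → drying → mixing.
Labeling reaches mixing via labeling → titration → mixing.
No chain forces dilution (or any of the others) ahead of mixing.

centrifuging, drying, heating, labeling, sampling, titration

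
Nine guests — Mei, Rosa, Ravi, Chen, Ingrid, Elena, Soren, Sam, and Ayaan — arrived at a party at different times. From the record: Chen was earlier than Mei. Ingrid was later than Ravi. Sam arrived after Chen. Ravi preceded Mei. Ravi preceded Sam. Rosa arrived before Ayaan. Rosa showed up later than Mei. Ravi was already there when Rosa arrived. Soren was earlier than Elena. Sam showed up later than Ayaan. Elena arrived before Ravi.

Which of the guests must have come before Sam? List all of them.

Ayaan, Chen, Elena, Mei, Ravi, Rosa, Soren

Directly stated before Sam: Ayaan, Chen, and Ravi.
Elena reaches Sam via Elena → Ravi → Sam.
Mei reaches Sam via Mei → Rosa → Ayaan → Sam.
Rosa reaches Sam via Rosa → Ayaan → Sam.
Likewise Soren reaches Sam by chaining the stated constraints.
No chain forces Ingrid ahead of Sam.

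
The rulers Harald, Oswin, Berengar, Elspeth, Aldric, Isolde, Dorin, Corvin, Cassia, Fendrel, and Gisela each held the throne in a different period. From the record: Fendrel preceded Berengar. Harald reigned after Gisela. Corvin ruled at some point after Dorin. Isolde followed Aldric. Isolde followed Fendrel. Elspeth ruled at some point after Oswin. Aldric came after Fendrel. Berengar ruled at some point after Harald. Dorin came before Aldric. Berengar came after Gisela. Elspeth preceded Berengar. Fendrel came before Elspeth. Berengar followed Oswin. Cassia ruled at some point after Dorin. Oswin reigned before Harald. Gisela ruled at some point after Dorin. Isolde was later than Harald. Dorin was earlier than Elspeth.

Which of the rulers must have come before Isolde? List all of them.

Directly stated before Isolde: Aldric, Fendrel, and Harald.
Dorin reaches Isolde via Dorin → Aldric → Isolde.
Gisela reaches Isolde via Gisela → Harald → Isolde.
Oswin reaches Isolde via Oswin → Harald → Isolde.

Aldric, Dorin, Fendrel, Gisela, Harald, Oswin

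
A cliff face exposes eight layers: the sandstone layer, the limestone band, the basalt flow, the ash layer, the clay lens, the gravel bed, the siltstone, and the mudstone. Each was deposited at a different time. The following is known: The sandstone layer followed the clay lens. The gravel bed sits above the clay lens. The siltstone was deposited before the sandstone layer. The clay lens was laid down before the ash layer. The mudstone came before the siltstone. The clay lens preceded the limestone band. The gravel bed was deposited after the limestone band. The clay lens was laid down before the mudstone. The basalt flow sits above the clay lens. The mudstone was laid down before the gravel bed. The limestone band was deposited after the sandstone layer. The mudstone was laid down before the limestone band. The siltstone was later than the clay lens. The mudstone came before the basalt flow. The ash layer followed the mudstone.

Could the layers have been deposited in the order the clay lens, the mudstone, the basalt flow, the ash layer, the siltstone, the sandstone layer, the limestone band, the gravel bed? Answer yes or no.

yes

Check each stated constraint against the proposed order — e.g. the mudstone is ahead of the gravel bed; the clay lens is ahead of the gravel bed. Every pair is in the required order; nothing is violated.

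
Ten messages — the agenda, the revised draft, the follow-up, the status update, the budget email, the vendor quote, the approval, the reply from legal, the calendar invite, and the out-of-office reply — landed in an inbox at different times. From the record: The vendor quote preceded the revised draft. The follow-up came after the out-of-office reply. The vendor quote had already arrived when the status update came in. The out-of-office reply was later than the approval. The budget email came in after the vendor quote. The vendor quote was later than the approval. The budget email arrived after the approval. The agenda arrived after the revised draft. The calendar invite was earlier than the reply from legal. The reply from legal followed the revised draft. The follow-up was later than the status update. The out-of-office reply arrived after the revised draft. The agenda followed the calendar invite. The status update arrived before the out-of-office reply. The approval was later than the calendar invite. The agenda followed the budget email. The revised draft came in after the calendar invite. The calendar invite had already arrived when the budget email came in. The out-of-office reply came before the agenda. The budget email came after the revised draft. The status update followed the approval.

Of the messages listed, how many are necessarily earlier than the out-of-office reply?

Directly stated before the out-of-office reply: the approval, the revised draft, and the status update.
The calendar invite reaches the out-of-office reply via the calendar invite → the approval → the out-of-office reply.
The vendor quote reaches the out-of-office reply via the vendor quote → the revised draft → the out-of-office reply.
That's the approval, the calendar invite, the revised draft, the status update, and the vendor quote — 5 in all.

5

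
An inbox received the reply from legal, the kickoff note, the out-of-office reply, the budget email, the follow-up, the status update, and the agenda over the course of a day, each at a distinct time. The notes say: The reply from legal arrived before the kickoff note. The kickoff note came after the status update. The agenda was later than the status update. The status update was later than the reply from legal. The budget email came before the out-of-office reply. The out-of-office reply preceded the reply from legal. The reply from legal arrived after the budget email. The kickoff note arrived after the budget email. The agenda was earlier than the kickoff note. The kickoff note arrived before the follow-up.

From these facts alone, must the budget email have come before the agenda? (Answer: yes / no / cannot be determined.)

yes

Chain the constraints: the budget email → the reply from legal → the status update → the agenda. Each link is directly stated, so the budget email comes before the agenda.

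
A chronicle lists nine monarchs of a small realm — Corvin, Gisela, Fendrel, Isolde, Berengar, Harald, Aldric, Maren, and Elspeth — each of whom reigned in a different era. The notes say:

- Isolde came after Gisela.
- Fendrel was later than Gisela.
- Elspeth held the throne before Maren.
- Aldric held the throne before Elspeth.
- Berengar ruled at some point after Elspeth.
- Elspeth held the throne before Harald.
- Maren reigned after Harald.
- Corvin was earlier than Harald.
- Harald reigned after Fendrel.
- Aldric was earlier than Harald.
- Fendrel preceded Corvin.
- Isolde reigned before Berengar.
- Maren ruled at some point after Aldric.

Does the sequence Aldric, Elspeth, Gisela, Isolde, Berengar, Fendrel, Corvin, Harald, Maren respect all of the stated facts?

yes

Check each stated constraint against the proposed order — e.g. Elspeth is ahead of Maren; Aldric is ahead of Maren. Every pair is in the required order; nothing is violated.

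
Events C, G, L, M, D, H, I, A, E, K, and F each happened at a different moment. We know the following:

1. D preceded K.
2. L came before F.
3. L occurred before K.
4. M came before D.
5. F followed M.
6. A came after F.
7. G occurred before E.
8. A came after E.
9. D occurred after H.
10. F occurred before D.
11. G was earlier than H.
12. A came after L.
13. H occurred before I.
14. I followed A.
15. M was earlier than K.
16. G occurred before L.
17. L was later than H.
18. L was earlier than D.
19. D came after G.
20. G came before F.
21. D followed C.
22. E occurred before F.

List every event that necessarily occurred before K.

Directly stated before K: D, L, and M.
C reaches K via C → D → K.
E reaches K via E → F → D → K.
F reaches K via F → D → K.
Likewise G and H each reach K by chaining the stated constraints.
No chain forces A (or any of the others) ahead of K.

C, D, E, F, G, H, L, M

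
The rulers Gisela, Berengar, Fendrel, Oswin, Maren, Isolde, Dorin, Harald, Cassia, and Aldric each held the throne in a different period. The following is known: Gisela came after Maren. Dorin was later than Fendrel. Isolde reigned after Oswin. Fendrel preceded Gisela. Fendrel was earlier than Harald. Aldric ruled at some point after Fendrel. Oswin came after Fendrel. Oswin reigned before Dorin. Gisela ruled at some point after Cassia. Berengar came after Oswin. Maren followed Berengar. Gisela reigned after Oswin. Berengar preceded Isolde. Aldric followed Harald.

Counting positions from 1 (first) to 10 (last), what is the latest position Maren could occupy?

9

Maren must come before Gisela — 1 ruler forced after them.
Everything else can be placed before Maren in some valid order, so Maren can sit as late as position 10 − 1 = 9.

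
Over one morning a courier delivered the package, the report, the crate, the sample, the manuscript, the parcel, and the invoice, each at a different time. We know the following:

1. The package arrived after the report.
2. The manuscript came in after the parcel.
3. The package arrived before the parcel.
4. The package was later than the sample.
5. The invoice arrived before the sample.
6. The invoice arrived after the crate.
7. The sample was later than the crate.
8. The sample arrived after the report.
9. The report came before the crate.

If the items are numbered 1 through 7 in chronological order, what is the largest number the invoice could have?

The invoice must come before the manuscript, the package, the parcel, and the sample — 4 items forced after it.
Everything else can be placed before the invoice in some valid order, so the invoice can sit as late as position 7 − 4 = 3.

3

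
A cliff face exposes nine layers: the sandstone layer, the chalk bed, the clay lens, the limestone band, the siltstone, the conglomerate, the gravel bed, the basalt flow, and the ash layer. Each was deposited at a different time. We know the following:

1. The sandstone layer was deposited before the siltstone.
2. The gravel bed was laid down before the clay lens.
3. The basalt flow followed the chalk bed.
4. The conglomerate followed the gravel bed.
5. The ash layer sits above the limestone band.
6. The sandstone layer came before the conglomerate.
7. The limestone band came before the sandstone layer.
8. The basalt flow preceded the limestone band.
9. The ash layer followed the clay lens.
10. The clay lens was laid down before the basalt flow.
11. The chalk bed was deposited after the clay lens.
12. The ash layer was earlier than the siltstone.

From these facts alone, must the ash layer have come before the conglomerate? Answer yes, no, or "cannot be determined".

No chain of stated constraints runs from the ash layer to the conglomerate, and none runs from the conglomerate to the ash layer either.
So the relative order of the ash layer and the conglomerate is not fixed by the given facts.

cannot be determined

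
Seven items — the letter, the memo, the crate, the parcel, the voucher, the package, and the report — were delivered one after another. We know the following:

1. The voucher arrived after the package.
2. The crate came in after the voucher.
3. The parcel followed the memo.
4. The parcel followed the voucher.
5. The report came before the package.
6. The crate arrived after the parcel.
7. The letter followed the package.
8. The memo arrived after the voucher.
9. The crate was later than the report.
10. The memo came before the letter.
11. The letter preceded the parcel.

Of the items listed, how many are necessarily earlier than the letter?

Directly stated before the letter: the memo and the package.
The report reaches the letter via the report → the package → the letter.
The voucher reaches the letter via the voucher → the memo → the letter.
That's the memo, the package, the report, and the voucher — 4 in all.

4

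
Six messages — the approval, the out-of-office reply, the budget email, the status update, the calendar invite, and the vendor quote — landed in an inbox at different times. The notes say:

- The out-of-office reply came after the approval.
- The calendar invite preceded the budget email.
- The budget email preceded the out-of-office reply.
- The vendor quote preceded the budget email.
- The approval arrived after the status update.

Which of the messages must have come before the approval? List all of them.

the status update

Directly stated before the approval: the status update.
No chain forces the out-of-office reply (or any of the others) ahead of the approval.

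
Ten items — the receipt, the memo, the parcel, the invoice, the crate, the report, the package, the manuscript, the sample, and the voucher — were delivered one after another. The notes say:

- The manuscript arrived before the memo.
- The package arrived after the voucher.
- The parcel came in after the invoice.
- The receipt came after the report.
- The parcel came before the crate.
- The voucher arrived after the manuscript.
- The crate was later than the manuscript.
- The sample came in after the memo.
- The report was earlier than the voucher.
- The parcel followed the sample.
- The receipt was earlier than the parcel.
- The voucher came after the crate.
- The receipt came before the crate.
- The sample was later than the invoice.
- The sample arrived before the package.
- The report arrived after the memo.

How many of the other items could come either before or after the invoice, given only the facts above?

4

Forced after the invoice: the crate, the package, the parcel, the sample, and the voucher.
That leaves the manuscript, the memo, the receipt, and the report with no forced order relative to the invoice — 4.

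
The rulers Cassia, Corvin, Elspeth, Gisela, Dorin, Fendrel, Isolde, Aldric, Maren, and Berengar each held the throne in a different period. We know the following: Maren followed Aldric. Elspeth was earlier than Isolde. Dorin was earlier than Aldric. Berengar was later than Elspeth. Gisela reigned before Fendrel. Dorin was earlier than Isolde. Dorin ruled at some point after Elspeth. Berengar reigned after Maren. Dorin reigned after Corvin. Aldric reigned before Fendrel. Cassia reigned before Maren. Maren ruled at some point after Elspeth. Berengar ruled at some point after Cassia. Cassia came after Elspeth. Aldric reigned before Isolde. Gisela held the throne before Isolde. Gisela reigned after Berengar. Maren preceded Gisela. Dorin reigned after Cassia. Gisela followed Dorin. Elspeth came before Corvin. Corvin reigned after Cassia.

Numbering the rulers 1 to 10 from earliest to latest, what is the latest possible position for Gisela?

8

Gisela must come before Fendrel and Isolde — 2 rulers forced after them.
Everything else can be placed before Gisela in some valid order, so Gisela can sit as late as position 10 − 2 = 8.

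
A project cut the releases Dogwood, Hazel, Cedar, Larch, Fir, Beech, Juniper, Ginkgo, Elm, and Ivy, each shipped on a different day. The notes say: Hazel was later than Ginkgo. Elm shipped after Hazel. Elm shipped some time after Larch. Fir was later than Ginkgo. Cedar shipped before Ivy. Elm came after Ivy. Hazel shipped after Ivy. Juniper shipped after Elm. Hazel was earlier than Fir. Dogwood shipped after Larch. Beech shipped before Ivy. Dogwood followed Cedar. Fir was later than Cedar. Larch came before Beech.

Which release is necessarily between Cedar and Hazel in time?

Ivy

Tracing the constraints gives Cedar → Ivy → Hazel, so Ivy sits after Cedar and before Hazel.
No other release is forced both after Cedar and before Hazel.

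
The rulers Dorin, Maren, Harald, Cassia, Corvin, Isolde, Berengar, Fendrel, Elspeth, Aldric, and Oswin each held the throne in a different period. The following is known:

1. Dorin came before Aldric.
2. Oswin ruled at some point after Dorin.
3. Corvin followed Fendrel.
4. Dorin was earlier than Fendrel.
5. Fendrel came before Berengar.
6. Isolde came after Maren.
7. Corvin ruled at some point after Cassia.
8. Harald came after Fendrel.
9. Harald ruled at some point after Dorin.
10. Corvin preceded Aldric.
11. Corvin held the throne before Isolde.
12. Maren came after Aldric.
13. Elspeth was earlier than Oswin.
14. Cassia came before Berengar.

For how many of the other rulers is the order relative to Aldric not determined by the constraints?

Forced before Aldric: Cassia, Corvin, Dorin, and Fendrel; forced after Aldric: Isolde and Maren.
That leaves Berengar, Elspeth, Harald, and Oswin with no forced order relative to Aldric — 4.

4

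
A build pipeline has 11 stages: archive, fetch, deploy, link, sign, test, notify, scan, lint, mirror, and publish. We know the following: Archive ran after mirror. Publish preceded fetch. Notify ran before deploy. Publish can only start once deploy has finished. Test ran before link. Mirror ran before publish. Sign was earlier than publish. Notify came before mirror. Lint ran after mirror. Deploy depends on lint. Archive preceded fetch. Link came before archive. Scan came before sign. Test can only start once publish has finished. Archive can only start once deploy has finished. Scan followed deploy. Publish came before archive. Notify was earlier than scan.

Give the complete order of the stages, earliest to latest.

notify, mirror, lint, deploy, scan, sign, publish, test, link, archive, fetch

The constraints fix every adjacent pair, so only one ordering works:
notify → mirror → lint → deploy → scan → sign → publish → test → link → archive → fetch.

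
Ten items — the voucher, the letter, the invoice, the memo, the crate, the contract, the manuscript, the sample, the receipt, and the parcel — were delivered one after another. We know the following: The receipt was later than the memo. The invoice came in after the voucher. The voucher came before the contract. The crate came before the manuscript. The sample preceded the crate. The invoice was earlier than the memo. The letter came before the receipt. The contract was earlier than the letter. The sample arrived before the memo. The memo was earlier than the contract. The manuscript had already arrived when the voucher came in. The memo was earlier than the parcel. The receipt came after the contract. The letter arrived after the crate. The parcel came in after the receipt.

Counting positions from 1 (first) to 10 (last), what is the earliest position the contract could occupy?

The crate, the invoice, the manuscript, the memo, the sample, and the voucher must all come before the contract — 6 forced predecessors.
Nothing else is forced ahead of the contract, so its earliest slot is position 6 + 1 = 7.

7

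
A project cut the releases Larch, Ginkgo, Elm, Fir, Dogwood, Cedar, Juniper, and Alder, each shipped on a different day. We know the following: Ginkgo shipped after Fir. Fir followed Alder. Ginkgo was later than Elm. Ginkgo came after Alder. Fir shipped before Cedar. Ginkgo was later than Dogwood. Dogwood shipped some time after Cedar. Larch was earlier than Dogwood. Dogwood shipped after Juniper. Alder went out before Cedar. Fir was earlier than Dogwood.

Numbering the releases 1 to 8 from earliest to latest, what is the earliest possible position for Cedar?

Alder and Fir must both come before Cedar — 2 forced predecessors.
Nothing else is forced ahead of Cedar, so its earliest slot is position 2 + 1 = 3.

3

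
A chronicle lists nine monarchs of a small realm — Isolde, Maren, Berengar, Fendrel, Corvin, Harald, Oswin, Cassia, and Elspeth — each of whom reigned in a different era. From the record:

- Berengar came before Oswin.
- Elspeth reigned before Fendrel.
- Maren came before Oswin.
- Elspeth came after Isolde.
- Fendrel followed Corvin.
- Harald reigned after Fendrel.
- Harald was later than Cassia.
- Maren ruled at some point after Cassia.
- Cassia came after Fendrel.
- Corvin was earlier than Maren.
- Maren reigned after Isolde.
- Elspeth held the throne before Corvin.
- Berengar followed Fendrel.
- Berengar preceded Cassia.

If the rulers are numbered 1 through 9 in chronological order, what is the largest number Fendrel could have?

Fendrel must come before Berengar, Cassia, Harald, Maren, and Oswin — 5 rulers forced after them.
Everything else can be placed before Fendrel in some valid order, so Fendrel can sit as late as position 9 − 5 = 4.

4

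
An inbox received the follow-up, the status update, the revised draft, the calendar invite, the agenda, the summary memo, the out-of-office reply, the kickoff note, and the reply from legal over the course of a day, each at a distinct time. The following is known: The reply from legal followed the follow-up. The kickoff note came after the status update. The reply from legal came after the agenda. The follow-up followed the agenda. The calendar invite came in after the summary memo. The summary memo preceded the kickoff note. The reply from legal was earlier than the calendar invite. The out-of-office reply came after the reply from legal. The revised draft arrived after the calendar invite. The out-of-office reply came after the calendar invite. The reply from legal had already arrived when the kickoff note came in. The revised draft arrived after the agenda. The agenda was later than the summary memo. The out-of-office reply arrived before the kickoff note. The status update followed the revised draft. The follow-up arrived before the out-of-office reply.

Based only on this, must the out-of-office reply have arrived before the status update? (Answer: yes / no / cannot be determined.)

No chain of stated constraints runs from the out-of-office reply to the status update, and none runs from the status update to the out-of-office reply either.
So the relative order of the out-of-office reply and the status update is not fixed by the given facts.

cannot be determined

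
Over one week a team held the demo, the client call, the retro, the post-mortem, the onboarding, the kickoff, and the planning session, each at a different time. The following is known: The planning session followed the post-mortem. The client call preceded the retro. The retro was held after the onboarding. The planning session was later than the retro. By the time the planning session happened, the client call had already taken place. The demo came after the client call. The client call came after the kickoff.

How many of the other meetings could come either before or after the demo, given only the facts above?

4

Forced before the demo: the client call and the kickoff.
That leaves the onboarding, the planning session, the post-mortem, and the retro with no forced order relative to the demo — 4.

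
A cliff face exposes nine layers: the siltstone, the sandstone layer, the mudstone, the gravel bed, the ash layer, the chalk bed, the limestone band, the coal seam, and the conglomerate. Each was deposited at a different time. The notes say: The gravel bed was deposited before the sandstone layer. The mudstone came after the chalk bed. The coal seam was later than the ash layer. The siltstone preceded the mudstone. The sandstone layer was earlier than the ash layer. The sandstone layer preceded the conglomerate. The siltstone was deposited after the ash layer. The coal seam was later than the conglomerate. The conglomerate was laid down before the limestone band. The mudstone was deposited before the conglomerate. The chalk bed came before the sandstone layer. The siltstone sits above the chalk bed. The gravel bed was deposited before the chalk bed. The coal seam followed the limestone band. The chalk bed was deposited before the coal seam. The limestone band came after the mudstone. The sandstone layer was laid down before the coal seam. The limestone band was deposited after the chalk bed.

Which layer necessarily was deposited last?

Every other layer has a chain of constraints placing it before the coal seam, so the coal seam is last.

the coal seam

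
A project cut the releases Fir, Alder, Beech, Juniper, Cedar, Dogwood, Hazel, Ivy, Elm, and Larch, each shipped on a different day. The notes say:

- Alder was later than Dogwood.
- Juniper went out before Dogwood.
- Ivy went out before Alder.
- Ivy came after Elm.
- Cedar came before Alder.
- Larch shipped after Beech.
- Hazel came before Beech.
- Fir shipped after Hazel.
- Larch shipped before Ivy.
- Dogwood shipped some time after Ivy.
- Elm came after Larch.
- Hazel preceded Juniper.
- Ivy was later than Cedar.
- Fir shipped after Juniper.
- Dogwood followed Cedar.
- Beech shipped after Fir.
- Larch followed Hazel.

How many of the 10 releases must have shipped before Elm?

Directly stated before Elm: Larch.
Beech reaches Elm via Beech → Larch → Elm.
Fir reaches Elm via Fir → Beech → Larch → Elm.
Hazel reaches Elm via Hazel → Larch → Elm.
Likewise Juniper reaches Elm by chaining the stated constraints.
No chain forces Ivy (or any of the others) ahead of Elm.
That's Beech, Fir, Hazel, Juniper, and Larch — 5 in all.

5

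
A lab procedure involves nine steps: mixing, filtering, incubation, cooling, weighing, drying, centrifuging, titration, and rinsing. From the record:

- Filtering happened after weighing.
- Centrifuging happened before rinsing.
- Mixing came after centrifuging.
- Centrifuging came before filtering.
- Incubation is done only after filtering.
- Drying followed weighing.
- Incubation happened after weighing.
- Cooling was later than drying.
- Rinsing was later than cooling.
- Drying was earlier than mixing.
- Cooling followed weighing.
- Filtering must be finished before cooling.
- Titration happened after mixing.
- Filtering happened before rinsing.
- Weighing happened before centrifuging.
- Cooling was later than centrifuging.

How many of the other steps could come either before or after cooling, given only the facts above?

3

Forced before cooling: centrifuging, drying, filtering, and weighing; forced after cooling: rinsing.
That leaves incubation, mixing, and titration with no forced order relative to cooling — 3.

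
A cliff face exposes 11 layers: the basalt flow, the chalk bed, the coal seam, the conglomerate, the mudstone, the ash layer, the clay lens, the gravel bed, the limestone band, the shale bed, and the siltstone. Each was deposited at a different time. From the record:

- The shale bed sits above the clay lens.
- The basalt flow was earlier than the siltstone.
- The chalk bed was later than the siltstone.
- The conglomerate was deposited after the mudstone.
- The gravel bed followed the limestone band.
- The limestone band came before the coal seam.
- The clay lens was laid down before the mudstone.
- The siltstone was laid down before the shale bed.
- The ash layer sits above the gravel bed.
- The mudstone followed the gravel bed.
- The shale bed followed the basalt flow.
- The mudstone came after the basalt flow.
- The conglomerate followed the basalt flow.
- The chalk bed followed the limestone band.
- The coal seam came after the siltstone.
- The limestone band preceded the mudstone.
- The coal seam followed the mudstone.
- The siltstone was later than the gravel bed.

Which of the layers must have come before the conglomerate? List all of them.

Directly stated before the conglomerate: the basalt flow and the mudstone.
The clay lens reaches the conglomerate via the clay lens → the mudstone → the conglomerate.
The gravel bed reaches the conglomerate via the gravel bed → the mudstone → the conglomerate.
The limestone band reaches the conglomerate via the limestone band → the mudstone → the conglomerate.

the basalt flow, the clay lens, the gravel bed, the limestone band, the mudstone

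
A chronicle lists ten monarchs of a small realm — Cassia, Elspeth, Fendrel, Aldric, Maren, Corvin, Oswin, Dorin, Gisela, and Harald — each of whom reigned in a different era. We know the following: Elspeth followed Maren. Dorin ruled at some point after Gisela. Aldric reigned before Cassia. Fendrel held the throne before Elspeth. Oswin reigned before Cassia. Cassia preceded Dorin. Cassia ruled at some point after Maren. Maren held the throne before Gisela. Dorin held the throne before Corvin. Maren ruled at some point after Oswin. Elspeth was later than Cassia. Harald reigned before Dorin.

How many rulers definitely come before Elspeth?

5

Directly stated before Elspeth: Cassia, Fendrel, and Maren.
Aldric reaches Elspeth via Aldric → Cassia → Elspeth.
Oswin reaches Elspeth via Oswin → Cassia → Elspeth.
No chain forces Corvin (or any of the others) ahead of Elspeth.
That's Aldric, Cassia, Fendrel, Maren, and Oswin — 5 in all.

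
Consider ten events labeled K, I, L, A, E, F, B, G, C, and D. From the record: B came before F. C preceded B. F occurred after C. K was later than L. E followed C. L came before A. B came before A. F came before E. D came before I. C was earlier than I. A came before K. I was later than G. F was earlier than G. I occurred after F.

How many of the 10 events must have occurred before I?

Directly stated before I: C, D, F, and G.
B reaches I via B → F → I.
That's B, C, D, F, and G — 5 in all.

5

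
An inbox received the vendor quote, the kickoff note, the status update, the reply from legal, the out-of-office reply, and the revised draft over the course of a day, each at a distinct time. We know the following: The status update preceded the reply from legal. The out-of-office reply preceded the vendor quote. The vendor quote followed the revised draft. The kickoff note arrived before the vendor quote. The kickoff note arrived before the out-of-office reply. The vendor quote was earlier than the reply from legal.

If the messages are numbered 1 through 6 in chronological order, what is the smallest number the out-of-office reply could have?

The kickoff note must come before the out-of-office reply — 1 forced predecessor.
Nothing else is forced ahead of the out-of-office reply, so its earliest slot is position 1 + 1 = 2.

2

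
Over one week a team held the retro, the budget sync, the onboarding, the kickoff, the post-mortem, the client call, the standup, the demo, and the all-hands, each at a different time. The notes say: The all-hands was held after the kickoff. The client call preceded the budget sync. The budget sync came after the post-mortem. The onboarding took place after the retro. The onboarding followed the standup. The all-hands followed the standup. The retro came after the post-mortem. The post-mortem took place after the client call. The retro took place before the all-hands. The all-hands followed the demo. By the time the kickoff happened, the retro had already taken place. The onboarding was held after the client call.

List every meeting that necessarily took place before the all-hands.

the client call, the demo, the kickoff, the post-mortem, the retro, the standup

Directly stated before the all-hands: the demo, the kickoff, the retro, and the standup.
The client call reaches the all-hands via the client call → the post-mortem → the retro → the all-hands.
The post-mortem reaches the all-hands via the post-mortem → the retro → the all-hands.
No chain forces the budget sync (or any of the others) ahead of the all-hands.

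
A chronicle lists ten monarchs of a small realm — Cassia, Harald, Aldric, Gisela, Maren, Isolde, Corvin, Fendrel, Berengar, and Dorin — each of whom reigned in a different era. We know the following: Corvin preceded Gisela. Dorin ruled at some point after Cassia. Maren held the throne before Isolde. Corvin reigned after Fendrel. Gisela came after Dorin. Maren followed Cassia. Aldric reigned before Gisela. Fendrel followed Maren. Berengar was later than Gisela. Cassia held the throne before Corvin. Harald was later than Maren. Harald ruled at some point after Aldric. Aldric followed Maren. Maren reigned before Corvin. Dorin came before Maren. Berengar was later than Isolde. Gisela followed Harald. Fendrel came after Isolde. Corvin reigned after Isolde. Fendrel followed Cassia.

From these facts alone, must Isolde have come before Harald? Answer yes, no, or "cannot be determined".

No chain of stated constraints runs from Isolde to Harald, and none runs from Harald to Isolde either.
So the relative order of Isolde and Harald is not fixed by the given facts.

cannot be determined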